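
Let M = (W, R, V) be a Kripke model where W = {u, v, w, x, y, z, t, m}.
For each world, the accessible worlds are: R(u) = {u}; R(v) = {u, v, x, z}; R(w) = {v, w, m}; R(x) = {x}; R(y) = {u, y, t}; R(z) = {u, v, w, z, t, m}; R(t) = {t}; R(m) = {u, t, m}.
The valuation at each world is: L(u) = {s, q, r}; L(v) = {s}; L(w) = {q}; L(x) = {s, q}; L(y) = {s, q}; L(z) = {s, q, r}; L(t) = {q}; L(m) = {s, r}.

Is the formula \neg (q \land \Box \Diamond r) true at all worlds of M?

No

Let φ = \neg (q \land \Box \Diamond r). Evaluate φ at each world:
  u (successors {u}): φ is false.
  v (successors {u, v, x, z}): φ is true.
  w (successors {v, w, m}): φ is false.
  x (successors {x}): φ is true.
  y (successors {u, y, t}): φ is true.
  z (successors {u, v, w, z, t, m}): φ is true.
  t (successors {t}): φ is true.
  m (successors {u, t, m}): φ is true.
Detail at u (counterexample):
  At u: q \land \Box \Diamond r is true, so \neg (q \land \Box \Diamond r) is false.
    At u: q is true, \Box \Diamond r is true, so q \land \Box \Diamond r is true.
      At u: \Box \Diamond r requires \Diamond r at every successor {u}.
        At u: \Diamond r is true.
      So \Box \Diamond r is true at u.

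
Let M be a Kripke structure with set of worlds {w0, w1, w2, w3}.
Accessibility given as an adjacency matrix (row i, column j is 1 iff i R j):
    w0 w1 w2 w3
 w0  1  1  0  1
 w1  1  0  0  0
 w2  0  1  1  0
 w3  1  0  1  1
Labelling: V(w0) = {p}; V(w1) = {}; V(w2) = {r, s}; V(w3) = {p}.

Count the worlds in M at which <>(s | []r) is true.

Let φ = <>(s | []r). Evaluate φ at each world:
  w0 (successors {w0, w1, w3}): φ is false.
  w1 (successors {w0}): φ is false.
  w2 (successors {w1, w2}): φ is true.
  w3 (successors {w0, w2, w3}): φ is true.
For instance, at w0:
  At w0: <>(s | []r) requires s | []r at some successor in {w0, w1, w3}.
    At w0: s | []r is false.
    At w1: s | []r is false.
    At w3: s | []r is false.
  So <>(s | []r) is false at w0.
Satisfying worlds: {w2, w3}

2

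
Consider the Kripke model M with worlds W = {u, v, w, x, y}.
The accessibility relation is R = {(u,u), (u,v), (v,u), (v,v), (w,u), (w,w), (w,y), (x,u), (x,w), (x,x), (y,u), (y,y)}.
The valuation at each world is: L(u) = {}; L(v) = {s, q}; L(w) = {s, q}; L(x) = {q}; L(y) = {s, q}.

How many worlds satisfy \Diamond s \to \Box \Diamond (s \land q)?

Let φ = \Diamond s \to \Box \Diamond (s \land q). Evaluate φ at each world:
  u (successors {u, v}): φ is true.
  v (successors {u, v}): φ is true.
  w (successors {u, w, y}): φ is true.
  x (successors {u, w, x}): φ is true.
  y (successors {u, y}): φ is true.
For instance, at x:
  At x: \Diamond s is true, \Box \Diamond (s \land q) is true, so \Diamond s \to \Box \Diamond (s \land q) is true.
    At x: \Diamond s requires s at some successor in {u, w, x}.
      s holds at w, so \Diamond s is true at x.
    At x: \Box \Diamond (s \land q) requires \Diamond (s \land q) at every successor {u, w, x}.
      At u: \Diamond (s \land q) is true.
      At w: \Diamond (s \land q) is true.
      At x: \Diamond (s \land q) is true.
    So \Box \Diamond (s \land q) is true at x.
Satisfying worlds: {u, v, w, x, y}

5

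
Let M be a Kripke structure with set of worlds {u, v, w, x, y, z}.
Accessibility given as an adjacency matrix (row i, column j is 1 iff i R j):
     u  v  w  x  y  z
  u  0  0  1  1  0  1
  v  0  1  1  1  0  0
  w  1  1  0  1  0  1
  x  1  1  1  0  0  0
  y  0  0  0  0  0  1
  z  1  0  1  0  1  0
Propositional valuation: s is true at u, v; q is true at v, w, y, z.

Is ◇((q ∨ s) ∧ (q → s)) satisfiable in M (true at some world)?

Let φ = ◇((q ∨ s) ∧ (q → s)). Evaluate φ at each world:
  u (successors {w, x, z}): φ is false.
  v (successors {v, w, x}): φ is true.
  w (successors {u, v, x, z}): φ is true.
  x (successors {u, v, w}): φ is true.
  y (successors {z}): φ is false.
  z (successors {u, w, y}): φ is true.
Detail at v (witness):
  At v: ◇((q ∨ s) ∧ (q → s)) requires (q ∨ s) ∧ (q → s) at some successor in {v, w, x}.
    (q ∨ s) ∧ (q → s) holds at v, so ◇((q ∨ s) ∧ (q → s)) is true at v.

Yes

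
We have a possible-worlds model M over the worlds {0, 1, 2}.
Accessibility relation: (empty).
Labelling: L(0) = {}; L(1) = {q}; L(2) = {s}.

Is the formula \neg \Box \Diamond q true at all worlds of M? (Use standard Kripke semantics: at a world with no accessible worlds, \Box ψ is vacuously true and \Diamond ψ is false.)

No

Let φ = \neg \Box \Diamond q. Evaluate φ at each world:
  0 (successors ∅): φ is false.
  1 (successors ∅): φ is false.
  2 (successors ∅): φ is false.
Detail at 0 (counterexample):
  At 0: \Box \Diamond q is true, so \neg \Box \Diamond q is false.
    At 0: no accessible worlds, so \Box \Diamond q holds vacuously.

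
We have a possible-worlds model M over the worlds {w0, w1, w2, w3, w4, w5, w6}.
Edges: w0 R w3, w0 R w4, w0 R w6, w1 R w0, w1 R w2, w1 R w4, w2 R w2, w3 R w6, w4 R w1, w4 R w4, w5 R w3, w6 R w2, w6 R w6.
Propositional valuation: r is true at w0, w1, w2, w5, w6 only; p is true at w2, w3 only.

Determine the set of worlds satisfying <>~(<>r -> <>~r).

Recall that <>ψ holds at a world iff ψ holds at some accessible world.
Let φ = <>~(<>r -> <>~r). Evaluate φ at each world:
  w0 (successors {w3, w4, w6}): φ is true.
  w1 (successors {w0, w2, w4}): φ is true.
  w2 (successors {w2}): φ is true.
  w3 (successors {w6}): φ is true.
  w4 (successors {w1, w4}): φ is false.
  w5 (successors {w3}): φ is true.
  w6 (successors {w2, w6}): φ is true.
For instance, at w3:
  At w3: <>~(<>r -> <>~r) requires ~(<>r -> <>~r) at some successor in {w6}.
    ~(<>r -> <>~r) holds at w6, so <>~(<>r -> <>~r) is true at w3.
      At w6: <>r -> <>~r is false, so ~(<>r -> <>~r) is true.
Satisfying worlds: {w0, w1, w2, w3, w5, w6}

w0, w1, w2, w3, w5, w6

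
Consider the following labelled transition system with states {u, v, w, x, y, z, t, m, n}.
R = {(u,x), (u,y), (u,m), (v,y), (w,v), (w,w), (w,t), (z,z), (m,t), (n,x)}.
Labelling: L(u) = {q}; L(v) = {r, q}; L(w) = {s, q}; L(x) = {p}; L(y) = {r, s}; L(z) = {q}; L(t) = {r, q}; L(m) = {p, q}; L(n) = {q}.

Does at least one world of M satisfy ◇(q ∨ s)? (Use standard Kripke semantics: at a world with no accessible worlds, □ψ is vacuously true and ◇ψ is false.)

Recall that ◇ψ holds at a world iff ψ holds at some accessible world.
Let φ = ◇(q ∨ s). Evaluate φ at each world:
  u (successors {x, y, m}): φ is true.
  v (successors {y}): φ is true.
  w (successors {v, w, t}): φ is true.
  x (successors ∅): φ is false.
  y (successors ∅): φ is false.
  z (successors {z}): φ is true.
  t (successors ∅): φ is false.
  m (successors {t}): φ is true.
  n (successors {x}): φ is false.
Detail at u (witness):
  At u: ◇(q ∨ s) requires q ∨ s at some successor in {x, y, m}.
    q ∨ s holds at y, so ◇(q ∨ s) is true at u.

Yes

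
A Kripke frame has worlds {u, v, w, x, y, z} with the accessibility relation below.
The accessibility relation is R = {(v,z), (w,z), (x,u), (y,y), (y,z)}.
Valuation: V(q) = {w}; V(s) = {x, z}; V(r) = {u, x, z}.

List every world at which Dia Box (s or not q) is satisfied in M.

Recall that Box ψ holds at a world iff ψ holds at every accessible world, and Dia ψ holds iff ψ holds at some accessible world.
Let φ = Dia Box (s or not q). Evaluate φ at each world:
  u (successors ∅): φ is false.
  v (successors {z}): φ is true.
  w (successors {z}): φ is true.
  x (successors {u}): φ is true.
  y (successors {y, z}): φ is true.
  z (successors ∅): φ is false.
For instance, at x:
  At x: Dia Box (s or not q) requires Box (s or not q) at some successor in {u}.
    Box (s or not q) holds at u, so Dia Box (s or not q) is true at x.
      At u: no accessible worlds, so Box (s or not q) holds vacuously.
Satisfying worlds: {v, w, x, y}

v, w, x, y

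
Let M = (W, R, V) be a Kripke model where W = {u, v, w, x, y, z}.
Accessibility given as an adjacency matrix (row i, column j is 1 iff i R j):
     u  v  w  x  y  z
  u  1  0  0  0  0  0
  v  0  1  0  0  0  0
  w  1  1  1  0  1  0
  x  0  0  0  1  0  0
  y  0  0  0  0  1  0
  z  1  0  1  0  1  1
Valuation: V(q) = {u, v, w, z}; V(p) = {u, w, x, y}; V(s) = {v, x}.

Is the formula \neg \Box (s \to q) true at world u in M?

No

At u: \Box (s \to q) is true, so \neg \Box (s \to q) is false.
  At u: \Box (s \to q) requires s \to q at every successor {u}.
    At u: s \to q is true.
  So \Box (s \to q) is true at u.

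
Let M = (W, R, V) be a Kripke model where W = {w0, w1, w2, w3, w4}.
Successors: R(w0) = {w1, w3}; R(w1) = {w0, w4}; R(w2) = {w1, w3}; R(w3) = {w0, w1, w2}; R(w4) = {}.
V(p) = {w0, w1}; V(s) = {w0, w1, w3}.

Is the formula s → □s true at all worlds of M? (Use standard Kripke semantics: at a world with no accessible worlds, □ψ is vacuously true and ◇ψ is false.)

No

Let φ = s → □s. Evaluate φ at each world:
  w0 (successors {w1, w3}): φ is true.
  w1 (successors {w0, w4}): φ is false.
  w2 (successors {w1, w3}): φ is true.
  w3 (successors {w0, w1, w2}): φ is false.
  w4 (successors ∅): φ is true.
Detail at w1 (counterexample):
  At w1: s is true, □s is false, so s → □s is false.
    At w1: □s requires s at every successor {w0, w4}.
      s fails at w4, so □s is false at w1.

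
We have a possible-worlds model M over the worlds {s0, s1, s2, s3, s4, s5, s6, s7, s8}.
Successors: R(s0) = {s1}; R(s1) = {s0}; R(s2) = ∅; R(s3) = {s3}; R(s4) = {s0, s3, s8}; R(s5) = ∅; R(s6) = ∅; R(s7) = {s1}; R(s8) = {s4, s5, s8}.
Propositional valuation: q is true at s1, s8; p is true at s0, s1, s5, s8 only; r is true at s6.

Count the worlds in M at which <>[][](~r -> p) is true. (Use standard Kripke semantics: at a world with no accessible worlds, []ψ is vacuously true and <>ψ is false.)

5

Let φ = <>[][](~r -> p). Evaluate φ at each world:
  s0 (successors {s1}): φ is true.
  s1 (successors {s0}): φ is true.
  s2 (successors ∅): φ is false.
  s3 (successors {s3}): φ is false.
  s4 (successors {s0, s3, s8}): φ is true.
  s5 (successors ∅): φ is false.
  s6 (successors ∅): φ is false.
  s7 (successors {s1}): φ is true.
  s8 (successors {s4, s5, s8}): φ is true.
For instance, at s7:
  At s7: <>[][](~r -> p) requires [][](~r -> p) at some successor in {s1}.
    [][](~r -> p) holds at s1, so <>[][](~r -> p) is true at s7.
      At s1: [][](~r -> p) requires [](~r -> p) at every successor {s0}.
        At s0: [](~r -> p) is true.
      So [][](~r -> p) is true at s1.
Satisfying worlds: {s0, s1, s4, s7, s8}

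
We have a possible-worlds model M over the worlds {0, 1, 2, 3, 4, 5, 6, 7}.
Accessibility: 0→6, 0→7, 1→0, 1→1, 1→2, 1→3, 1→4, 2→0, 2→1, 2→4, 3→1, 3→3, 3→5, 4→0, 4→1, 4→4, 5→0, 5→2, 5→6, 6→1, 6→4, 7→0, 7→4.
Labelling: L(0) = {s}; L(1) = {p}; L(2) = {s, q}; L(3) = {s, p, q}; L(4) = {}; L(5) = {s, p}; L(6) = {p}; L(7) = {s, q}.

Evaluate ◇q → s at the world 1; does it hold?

At 1: ◇q is true, s is false, so ◇q → s is false.
  At 1: ◇q requires q at some successor in {0, 1, 2, 3, 4}.
    q holds at 2, so ◇q is true at 1.

No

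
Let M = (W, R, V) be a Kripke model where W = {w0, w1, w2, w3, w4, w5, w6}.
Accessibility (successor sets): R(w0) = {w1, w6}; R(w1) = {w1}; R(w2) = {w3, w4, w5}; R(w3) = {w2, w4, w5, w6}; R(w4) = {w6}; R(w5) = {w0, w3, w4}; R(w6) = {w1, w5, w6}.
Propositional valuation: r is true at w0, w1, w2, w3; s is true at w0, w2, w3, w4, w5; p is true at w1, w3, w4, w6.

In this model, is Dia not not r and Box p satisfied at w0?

Recall that Box ψ holds at a world iff ψ holds at every accessible world, and Dia ψ holds iff ψ holds at some accessible world.
At w0: Dia not not r is true, Box p is true, so Dia not not r and Box p is true.
  At w0: Dia not not r requires not not r at some successor in {w1, w6}.
    not not r holds at w1, so Dia not not r is true at w0.
  At w0: Box p requires p at every successor {w1, w6}.
    At w1: p is true.
    At w6: p is true.
  So Box p is true at w0.

Yes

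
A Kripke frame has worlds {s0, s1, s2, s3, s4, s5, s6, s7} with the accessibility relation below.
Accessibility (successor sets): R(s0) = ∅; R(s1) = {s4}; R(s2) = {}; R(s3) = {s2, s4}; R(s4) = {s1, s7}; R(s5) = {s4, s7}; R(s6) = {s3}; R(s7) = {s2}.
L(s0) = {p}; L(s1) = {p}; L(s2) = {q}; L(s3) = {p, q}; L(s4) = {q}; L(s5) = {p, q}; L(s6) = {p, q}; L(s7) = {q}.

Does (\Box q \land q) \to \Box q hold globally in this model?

Yes

Recall that \Box ψ holds at a world iff ψ holds at every accessible world, and \Diamond ψ holds iff ψ holds at some accessible world.
Let φ = (\Box q \land q) \to \Box q. Evaluate φ at each world:
  s0 (successors ∅): φ is true.
  s1 (successors {s4}): φ is true.
  s2 (successors ∅): φ is true.
  s3 (successors {s2, s4}): φ is true.
  s4 (successors {s1, s7}): φ is true.
  s5 (successors {s4, s7}): φ is true.
  s6 (successors {s3}): φ is true.
  s7 (successors {s2}): φ is true.
For instance, at s7:
  At s7: \Box q \land q is true, \Box q is true, so (\Box q \land q) \to \Box q is true.
    At s7: \Box q is true, q is true, so \Box q \land q is true.
      At s7: \Box q requires q at every successor {s2}.
        At s2: q is true.
      So \Box q is true at s7.
    At s7: \Box q requires q at every successor {s2}.
      At s2: q is true.
    So \Box q is true at s7.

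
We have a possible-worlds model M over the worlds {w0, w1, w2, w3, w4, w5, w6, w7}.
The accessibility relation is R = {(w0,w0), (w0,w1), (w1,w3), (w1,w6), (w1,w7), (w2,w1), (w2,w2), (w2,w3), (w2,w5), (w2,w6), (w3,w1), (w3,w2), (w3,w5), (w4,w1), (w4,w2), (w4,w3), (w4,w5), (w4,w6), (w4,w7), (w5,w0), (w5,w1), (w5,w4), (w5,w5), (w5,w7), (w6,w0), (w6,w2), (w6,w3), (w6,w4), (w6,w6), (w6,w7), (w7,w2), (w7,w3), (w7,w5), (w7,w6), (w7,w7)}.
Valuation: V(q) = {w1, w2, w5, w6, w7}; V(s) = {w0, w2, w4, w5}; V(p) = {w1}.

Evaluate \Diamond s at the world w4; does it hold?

Yes

At w4: \Diamond s requires s at some successor in {w1, w2, w3, w5, w6, w7}.
  s holds at w2, so \Diamond s is true at w4.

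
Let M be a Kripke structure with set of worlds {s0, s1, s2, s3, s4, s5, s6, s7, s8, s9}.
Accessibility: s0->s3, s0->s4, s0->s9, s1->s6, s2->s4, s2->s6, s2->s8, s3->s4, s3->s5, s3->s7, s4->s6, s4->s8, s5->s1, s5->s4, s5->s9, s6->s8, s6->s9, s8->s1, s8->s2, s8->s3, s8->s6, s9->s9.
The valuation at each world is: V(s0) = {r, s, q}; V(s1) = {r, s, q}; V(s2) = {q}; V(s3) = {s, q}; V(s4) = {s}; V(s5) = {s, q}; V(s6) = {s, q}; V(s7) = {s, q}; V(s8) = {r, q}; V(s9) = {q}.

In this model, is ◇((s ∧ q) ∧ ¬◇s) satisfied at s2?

At s2: ◇((s ∧ q) ∧ ¬◇s) requires (s ∧ q) ∧ ¬◇s at some successor in {s4, s6, s8}.
  (s ∧ q) ∧ ¬◇s holds at s6, so ◇((s ∧ q) ∧ ¬◇s) is true at s2.
    At s6: s ∧ q is true, ¬◇s is true, so (s ∧ q) ∧ ¬◇s is true.
      At s6: ◇s is false, so ¬◇s is true.

Yes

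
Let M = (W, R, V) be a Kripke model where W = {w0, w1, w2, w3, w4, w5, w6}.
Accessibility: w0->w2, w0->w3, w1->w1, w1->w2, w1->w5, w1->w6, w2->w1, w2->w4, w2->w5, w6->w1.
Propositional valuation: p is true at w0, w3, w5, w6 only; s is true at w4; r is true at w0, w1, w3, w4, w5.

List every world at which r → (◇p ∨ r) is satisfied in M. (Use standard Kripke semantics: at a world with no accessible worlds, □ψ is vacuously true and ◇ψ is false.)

Recall that ◇ψ holds at a world iff ψ holds at some accessible world.
Let φ = r → (◇p ∨ r). Evaluate φ at each world:
  w0 (successors {w2, w3}): φ is true.
  w1 (successors {w1, w2, w5, w6}): φ is true.
  w2 (successors {w1, w4, w5}): φ is true.
  w3 (successors ∅): φ is true.
  w4 (successors ∅): φ is true.
  w5 (successors ∅): φ is true.
  w6 (successors {w1}): φ is true.
For instance, at w2:
  At w2: r is false, ◇p ∨ r is true, so r → (◇p ∨ r) is true.
    At w2: ◇p is true, r is false, so ◇p ∨ r is true.
      At w2: ◇p requires p at some successor in {w1, w4, w5}.
        p holds at w5, so ◇p is true at w2.
Satisfying worlds: {w0, w1, w2, w3, w4, w5, w6}

w0, w1, w2, w3, w4, w5, w6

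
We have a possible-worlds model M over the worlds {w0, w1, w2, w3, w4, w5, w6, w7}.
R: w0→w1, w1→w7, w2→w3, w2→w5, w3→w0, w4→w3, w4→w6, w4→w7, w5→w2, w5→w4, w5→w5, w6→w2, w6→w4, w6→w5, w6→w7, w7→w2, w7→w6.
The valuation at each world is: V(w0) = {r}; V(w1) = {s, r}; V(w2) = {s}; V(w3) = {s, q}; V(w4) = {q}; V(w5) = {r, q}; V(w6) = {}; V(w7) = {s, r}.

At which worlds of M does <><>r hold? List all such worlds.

Recall that <>ψ holds at a world iff ψ holds at some accessible world.
Let φ = <><>r. Evaluate φ at each world:
  w0 (successors {w1}): φ is true.
  w1 (successors {w7}): φ is false.
  w2 (successors {w3, w5}): φ is true.
  w3 (successors {w0}): φ is true.
  w4 (successors {w3, w6, w7}): φ is true.
  w5 (successors {w2, w4, w5}): φ is true.
  w6 (successors {w2, w4, w5, w7}): φ is true.
  w7 (successors {w2, w6}): φ is true.
For instance, at w2:
  At w2: <><>r requires <>r at some successor in {w3, w5}.
    <>r holds at w3, so <><>r is true at w2.
      At w3: <>r requires r at some successor in {w0}.
        r holds at w0, so <>r is true at w3.
Satisfying worlds: {w0, w2, w3, w4, w5, w6, w7}

w0, w2, w3, w4, w5, w6, w7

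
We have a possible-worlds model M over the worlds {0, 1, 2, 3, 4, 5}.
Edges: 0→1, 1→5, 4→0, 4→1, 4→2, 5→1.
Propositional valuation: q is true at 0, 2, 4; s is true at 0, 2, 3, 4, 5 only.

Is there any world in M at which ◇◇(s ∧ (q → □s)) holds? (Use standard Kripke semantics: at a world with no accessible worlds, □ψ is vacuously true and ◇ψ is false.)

Let φ = ◇◇(s ∧ (q → □s)). Evaluate φ at each world:
  0 (successors {1}): φ is true.
  1 (successors {5}): φ is false.
  2 (successors ∅): φ is false.
  3 (successors ∅): φ is false.
  4 (successors {0, 1, 2}): φ is true.
  5 (successors {1}): φ is true.
Detail at 0 (witness):
  At 0: ◇◇(s ∧ (q → □s)) requires ◇(s ∧ (q → □s)) at some successor in {1}.
    ◇(s ∧ (q → □s)) holds at 1, so ◇◇(s ∧ (q → □s)) is true at 0.
      At 1: ◇(s ∧ (q → □s)) requires s ∧ (q → □s) at some successor in {5}.
        s ∧ (q → □s) holds at 5, so ◇(s ∧ (q → □s)) is true at 1.

Yes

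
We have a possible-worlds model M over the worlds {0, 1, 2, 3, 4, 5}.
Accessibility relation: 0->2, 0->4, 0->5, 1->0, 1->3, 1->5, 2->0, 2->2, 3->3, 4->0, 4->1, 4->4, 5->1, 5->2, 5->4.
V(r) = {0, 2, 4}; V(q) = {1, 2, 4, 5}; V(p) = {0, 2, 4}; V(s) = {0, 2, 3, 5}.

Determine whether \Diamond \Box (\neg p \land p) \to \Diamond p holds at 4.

At 4: \Diamond \Box (\neg p \land p) is false, \Diamond p is true, so \Diamond \Box (\neg p \land p) \to \Diamond p is true.
  At 4: \Diamond \Box (\neg p \land p) requires \Box (\neg p \land p) at some successor in {0, 1, 4}.
    At 0: \Box (\neg p \land p) is false.
    At 1: \Box (\neg p \land p) is false.
    At 4: \Box (\neg p \land p) is false.
  So \Diamond \Box (\neg p \land p) is false at 4.
  At 4: \Diamond p requires p at some successor in {0, 1, 4}.
    p holds at 0, so \Diamond p is true at 4.

Yes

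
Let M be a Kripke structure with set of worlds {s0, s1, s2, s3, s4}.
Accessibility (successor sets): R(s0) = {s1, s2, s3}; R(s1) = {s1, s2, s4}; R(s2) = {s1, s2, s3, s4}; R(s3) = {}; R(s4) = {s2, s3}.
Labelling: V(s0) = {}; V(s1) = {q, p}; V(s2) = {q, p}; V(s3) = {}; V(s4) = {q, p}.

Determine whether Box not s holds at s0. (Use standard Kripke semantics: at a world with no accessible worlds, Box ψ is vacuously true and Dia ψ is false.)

Yes

At s0: Box not s requires not s at every successor {s1, s2, s3}.
  At s1: not s is true.
  At s2: not s is true.
  At s3: not s is true.
So Box not s is true at s0.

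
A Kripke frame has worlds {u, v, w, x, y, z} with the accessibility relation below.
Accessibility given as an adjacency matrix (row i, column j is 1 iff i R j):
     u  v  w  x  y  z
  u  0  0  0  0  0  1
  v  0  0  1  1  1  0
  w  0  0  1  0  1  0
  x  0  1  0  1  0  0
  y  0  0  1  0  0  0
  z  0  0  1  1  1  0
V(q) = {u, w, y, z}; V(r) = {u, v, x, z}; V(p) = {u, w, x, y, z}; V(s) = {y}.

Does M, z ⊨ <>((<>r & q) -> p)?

Recall that <>ψ holds at a world iff ψ holds at some accessible world.
At z: <>((<>r & q) -> p) requires (<>r & q) -> p at some successor in {w, x, y}.
  (<>r & q) -> p holds at w, so <>((<>r & q) -> p) is true at z.
    At w: <>r & q is false, p is true, so (<>r & q) -> p is true.
      At w: <>r is false, q is true, so <>r & q is false.

Yes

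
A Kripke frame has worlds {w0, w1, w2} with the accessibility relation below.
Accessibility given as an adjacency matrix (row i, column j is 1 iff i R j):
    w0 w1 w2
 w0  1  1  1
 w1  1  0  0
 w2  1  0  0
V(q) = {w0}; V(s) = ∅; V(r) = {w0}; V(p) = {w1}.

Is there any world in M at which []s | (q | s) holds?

Yes

Let φ = []s | (q | s). Evaluate φ at each world:
  w0 (successors {w0, w1, w2}): φ is true.
  w1 (successors {w0}): φ is false.
  w2 (successors {w0}): φ is false.
Detail at w0 (witness):
  At w0: []s is false, q | s is true, so []s | (q | s) is true.
    At w0: []s requires s at every successor {w0, w1, w2}.
      s fails at w0, so []s is false at w0.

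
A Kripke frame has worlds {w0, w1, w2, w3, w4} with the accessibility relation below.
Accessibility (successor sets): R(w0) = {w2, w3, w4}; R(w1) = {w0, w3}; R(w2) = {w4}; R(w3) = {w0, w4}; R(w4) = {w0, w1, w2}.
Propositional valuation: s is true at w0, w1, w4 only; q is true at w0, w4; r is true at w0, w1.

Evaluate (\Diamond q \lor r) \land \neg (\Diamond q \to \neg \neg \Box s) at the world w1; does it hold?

Yes

At w1: \Diamond q \lor r is true, \neg (\Diamond q \to \neg \neg \Box s) is true, so (\Diamond q \lor r) \land \neg (\Diamond q \to \neg \neg \Box s) is true.
  At w1: \Diamond q is true, r is true, so \Diamond q \lor r is true.
    At w1: \Diamond q requires q at some successor in {w0, w3}.
      q holds at w0, so \Diamond q is true at w1.
  At w1: \Diamond q \to \neg \neg \Box s is false, so \neg (\Diamond q \to \neg \neg \Box s) is true.
    At w1: \Diamond q is true, \neg \neg \Box s is false, so \Diamond q \to \neg \neg \Box s is false.
      At w1: \Diamond q requires q at some successor in {w0, w3}.
        q holds at w0, so \Diamond q is true at w1.
      At w1: \neg \Box s is true, so \neg \neg \Box s is false.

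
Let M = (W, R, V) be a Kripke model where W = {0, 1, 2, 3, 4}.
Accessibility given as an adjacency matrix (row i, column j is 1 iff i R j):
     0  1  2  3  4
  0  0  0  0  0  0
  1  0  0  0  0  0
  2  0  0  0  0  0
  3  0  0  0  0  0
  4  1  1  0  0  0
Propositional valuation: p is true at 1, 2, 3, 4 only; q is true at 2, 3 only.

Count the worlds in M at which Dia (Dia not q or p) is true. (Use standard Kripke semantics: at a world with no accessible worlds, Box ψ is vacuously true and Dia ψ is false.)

Recall that Dia ψ holds at a world iff ψ holds at some accessible world.
Let φ = Dia (Dia not q or p). Evaluate φ at each world:
  0 (successors ∅): φ is false.
  1 (successors ∅): φ is false.
  2 (successors ∅): φ is false.
  3 (successors ∅): φ is false.
  4 (successors {0, 1}): φ is true.
For instance, at 4:
  At 4: Dia (Dia not q or p) requires Dia not q or p at some successor in {0, 1}.
    Dia not q or p holds at 1, so Dia (Dia not q or p) is true at 4.
      At 1: Dia not q is false, p is true, so Dia not q or p is true.
Satisfying worlds: {4}

1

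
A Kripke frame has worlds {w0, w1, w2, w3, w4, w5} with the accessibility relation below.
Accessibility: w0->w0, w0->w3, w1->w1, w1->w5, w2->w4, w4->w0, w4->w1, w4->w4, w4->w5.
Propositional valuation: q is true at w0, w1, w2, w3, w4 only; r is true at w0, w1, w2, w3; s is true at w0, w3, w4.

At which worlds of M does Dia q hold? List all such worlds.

Recall that Dia ψ holds at a world iff ψ holds at some accessible world.
Let φ = Dia q. Evaluate φ at each world:
  w0 (successors {w0, w3}): φ is true.
  w1 (successors {w1, w5}): φ is true.
  w2 (successors {w4}): φ is true.
  w3 (successors ∅): φ is false.
  w4 (successors {w0, w1, w4, w5}): φ is true.
  w5 (successors ∅): φ is false.
For instance, at w4:
  At w4: Dia q requires q at some successor in {w0, w1, w4, w5}.
    q holds at w0, so Dia q is true at w4.
Satisfying worlds: {w0, w1, w2, w4}

w0, w1, w2, w4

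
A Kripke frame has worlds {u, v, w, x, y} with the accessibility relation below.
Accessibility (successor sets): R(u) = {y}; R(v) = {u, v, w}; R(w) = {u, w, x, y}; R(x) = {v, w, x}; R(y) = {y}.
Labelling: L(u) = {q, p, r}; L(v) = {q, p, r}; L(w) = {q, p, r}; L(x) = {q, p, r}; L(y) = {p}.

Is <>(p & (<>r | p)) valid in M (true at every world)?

Recall that <>ψ holds at a world iff ψ holds at some accessible world.
Let φ = <>(p & (<>r | p)). Evaluate φ at each world:
  u (successors {y}): φ is true.
  v (successors {u, v, w}): φ is true.
  w (successors {u, w, x, y}): φ is true.
  x (successors {v, w, x}): φ is true.
  y (successors {y}): φ is true.
For instance, at y:
  At y: <>(p & (<>r | p)) requires p & (<>r | p) at some successor in {y}.
    p & (<>r | p) holds at y, so <>(p & (<>r | p)) is true at y.
      At y: p is true, <>r | p is true, so p & (<>r | p) is true.

Yes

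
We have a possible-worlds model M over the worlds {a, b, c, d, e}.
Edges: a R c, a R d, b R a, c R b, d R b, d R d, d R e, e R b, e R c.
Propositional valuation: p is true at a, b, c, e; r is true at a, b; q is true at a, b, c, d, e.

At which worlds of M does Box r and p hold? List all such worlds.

Let φ = Box r and p. Evaluate φ at each world:
  a (successors {c, d}): φ is false.
  b (successors {a}): φ is true.
  c (successors {b}): φ is true.
  d (successors {b, d, e}): φ is false.
  e (successors {b, c}): φ is false.
For instance, at b:
  At b: Box r is true, p is true, so Box r and p is true.
    At b: Box r requires r at every successor {a}.
      At a: r is true.
    So Box r is true at b.
Satisfying worlds: {b, c}

b, c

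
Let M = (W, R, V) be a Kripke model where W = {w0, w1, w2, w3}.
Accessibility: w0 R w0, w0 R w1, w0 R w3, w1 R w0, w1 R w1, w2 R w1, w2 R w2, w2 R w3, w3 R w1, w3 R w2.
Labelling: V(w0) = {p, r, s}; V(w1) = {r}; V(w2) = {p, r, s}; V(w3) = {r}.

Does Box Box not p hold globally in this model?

No

Recall that Box ψ holds at a world iff ψ holds at every accessible world, and Dia ψ holds iff ψ holds at some accessible world.
Let φ = Box Box not p. Evaluate φ at each world:
  w0 (successors {w0, w1, w3}): φ is false.
  w1 (successors {w0, w1}): φ is false.
  w2 (successors {w1, w2, w3}): φ is false.
  w3 (successors {w1, w2}): φ is false.
Detail at w0 (counterexample):
  At w0: Box Box not p requires Box not p at every successor {w0, w1, w3}.
    Box not p fails at w0, so Box Box not p is false at w0.
      At w0: Box not p requires not p at every successor {w0, w1, w3}.
        not p fails at w0, so Box not p is false at w0.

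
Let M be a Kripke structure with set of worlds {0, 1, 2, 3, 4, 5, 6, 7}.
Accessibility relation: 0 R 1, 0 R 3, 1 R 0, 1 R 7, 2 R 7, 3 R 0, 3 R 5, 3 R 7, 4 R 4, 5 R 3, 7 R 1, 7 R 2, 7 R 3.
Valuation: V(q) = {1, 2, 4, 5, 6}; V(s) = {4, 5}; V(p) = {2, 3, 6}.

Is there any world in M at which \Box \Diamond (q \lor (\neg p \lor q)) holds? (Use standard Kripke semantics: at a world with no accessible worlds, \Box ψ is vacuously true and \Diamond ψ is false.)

Let φ = \Box \Diamond (q \lor (\neg p \lor q)). Evaluate φ at each world:
  0 (successors {1, 3}): φ is true.
  1 (successors {0, 7}): φ is true.
  2 (successors {7}): φ is true.
  3 (successors {0, 5, 7}): φ is false.
  4 (successors {4}): φ is true.
  5 (successors {3}): φ is true.
  6 (successors ∅): φ is true.
  7 (successors {1, 2, 3}): φ is true.
Detail at 0 (witness):
  At 0: \Box \Diamond (q \lor (\neg p \lor q)) requires \Diamond (q \lor (\neg p \lor q)) at every successor {1, 3}.
      At 1: \Diamond (q \lor (\neg p \lor q)) requires q \lor (\neg p \lor q) at some successor in {0, 7}.
        q \lor (\neg p \lor q) holds at 0, so \Diamond (q \lor (\neg p \lor q)) is true at 1.
      At 3: \Diamond (q \lor (\neg p \lor q)) requires q \lor (\neg p \lor q) at some successor in {0, 5, 7}.
        q \lor (\neg p \lor q) holds at 0, so \Diamond (q \lor (\neg p \lor q)) is true at 3.
  So \Box \Diamond (q \lor (\neg p \lor q)) is true at 0.

Yes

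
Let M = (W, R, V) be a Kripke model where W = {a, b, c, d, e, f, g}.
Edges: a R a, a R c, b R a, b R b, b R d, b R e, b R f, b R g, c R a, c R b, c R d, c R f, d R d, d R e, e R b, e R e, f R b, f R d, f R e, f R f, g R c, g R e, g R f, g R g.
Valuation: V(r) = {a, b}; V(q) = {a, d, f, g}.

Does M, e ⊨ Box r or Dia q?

Recall that Box ψ holds at a world iff ψ holds at every accessible world, and Dia ψ holds iff ψ holds at some accessible world.
At e: Box r is false, Dia q is false, so Box r or Dia q is false.
  At e: Box r requires r at every successor {b, e}.
    r fails at e, so Box r is false at e.
  At e: Dia q requires q at some successor in {b, e}.
    At b: q is false.
    At e: q is false.
  So Dia q is false at e.

No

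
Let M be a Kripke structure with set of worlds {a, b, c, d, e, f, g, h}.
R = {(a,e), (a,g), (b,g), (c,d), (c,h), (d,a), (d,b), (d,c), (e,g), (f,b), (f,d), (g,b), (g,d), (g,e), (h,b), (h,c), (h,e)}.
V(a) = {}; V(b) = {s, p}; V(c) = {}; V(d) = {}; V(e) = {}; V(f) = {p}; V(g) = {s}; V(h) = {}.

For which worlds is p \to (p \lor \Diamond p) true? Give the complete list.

Let φ = p \to (p \lor \Diamond p). Evaluate φ at each world:
  a (successors {e, g}): φ is true.
  b (successors {g}): φ is true.
  c (successors {d, h}): φ is true.
  d (successors {a, b, c}): φ is true.
  e (successors {g}): φ is true.
  f (successors {b, d}): φ is true.
  g (successors {b, d, e}): φ is true.
  h (successors {b, c, e}): φ is true.
For instance, at d:
  At d: p is false, p \lor \Diamond p is true, so p \to (p \lor \Diamond p) is true.
    At d: p is false, \Diamond p is true, so p \lor \Diamond p is true.
      At d: \Diamond p requires p at some successor in {a, b, c}.
        p holds at b, so \Diamond p is true at d.
Satisfying worlds: {a, b, c, d, e, f, g, h}

a, b, c, d, e, f, g, h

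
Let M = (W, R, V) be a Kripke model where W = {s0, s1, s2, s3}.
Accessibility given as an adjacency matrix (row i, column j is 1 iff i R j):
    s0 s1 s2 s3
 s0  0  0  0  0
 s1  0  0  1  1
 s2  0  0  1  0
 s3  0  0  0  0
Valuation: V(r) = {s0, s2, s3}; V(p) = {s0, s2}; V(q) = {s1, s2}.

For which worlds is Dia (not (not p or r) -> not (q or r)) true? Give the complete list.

Let φ = Dia (not (not p or r) -> not (q or r)). Evaluate φ at each world:
  s0 (successors ∅): φ is false.
  s1 (successors {s2, s3}): φ is true.
  s2 (successors {s2}): φ is true.
  s3 (successors ∅): φ is false.
For instance, at s1:
  At s1: Dia (not (not p or r) -> not (q or r)) requires not (not p or r) -> not (q or r) at some successor in {s2, s3}.
    not (not p or r) -> not (q or r) holds at s2, so Dia (not (not p or r) -> not (q or r)) is true at s1.
Satisfying worlds: {s1, s2}

s1, s2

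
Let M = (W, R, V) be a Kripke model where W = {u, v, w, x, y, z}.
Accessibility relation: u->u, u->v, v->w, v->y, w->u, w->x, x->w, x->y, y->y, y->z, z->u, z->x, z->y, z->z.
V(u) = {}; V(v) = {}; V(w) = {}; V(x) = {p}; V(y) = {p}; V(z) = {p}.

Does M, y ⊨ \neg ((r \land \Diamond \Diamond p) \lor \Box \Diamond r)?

Yes

At y: (r \land \Diamond \Diamond p) \lor \Box \Diamond r is false, so \neg ((r \land \Diamond \Diamond p) \lor \Box \Diamond r) is true.
  At y: r \land \Diamond \Diamond p is false, \Box \Diamond r is false, so (r \land \Diamond \Diamond p) \lor \Box \Diamond r is false.
    At y: r is false, \Diamond \Diamond p is true, so r \land \Diamond \Diamond p is false.
      At y: \Diamond \Diamond p requires \Diamond p at some successor in {y, z}.
        \Diamond p holds at y, so \Diamond \Diamond p is true at y.
    At y: \Box \Diamond r requires \Diamond r at every successor {y, z}.
      \Diamond r fails at y, so \Box \Diamond r is false at y.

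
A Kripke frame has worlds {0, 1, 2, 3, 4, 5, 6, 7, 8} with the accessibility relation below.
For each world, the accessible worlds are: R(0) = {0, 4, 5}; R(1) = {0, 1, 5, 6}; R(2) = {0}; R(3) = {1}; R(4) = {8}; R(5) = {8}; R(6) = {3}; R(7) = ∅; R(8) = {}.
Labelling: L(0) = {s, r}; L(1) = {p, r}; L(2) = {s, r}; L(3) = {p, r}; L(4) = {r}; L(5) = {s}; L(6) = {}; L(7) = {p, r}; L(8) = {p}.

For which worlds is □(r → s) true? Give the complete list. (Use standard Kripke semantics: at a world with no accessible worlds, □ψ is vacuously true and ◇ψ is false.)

2, 4, 5, 7, 8

Let φ = □(r → s). Evaluate φ at each world:
  0 (successors {0, 4, 5}): φ is false.
  1 (successors {0, 1, 5, 6}): φ is false.
  2 (successors {0}): φ is true.
  3 (successors {1}): φ is false.
  4 (successors {8}): φ is true.
  5 (successors {8}): φ is true.
  6 (successors {3}): φ is false.
  7 (successors ∅): φ is true.
  8 (successors ∅): φ is true.
For instance, at 4:
  At 4: □(r → s) requires r → s at every successor {8}.
    At 8: r → s is true.
  So □(r → s) is true at 4.
Satisfying worlds: {2, 4, 5, 7, 8}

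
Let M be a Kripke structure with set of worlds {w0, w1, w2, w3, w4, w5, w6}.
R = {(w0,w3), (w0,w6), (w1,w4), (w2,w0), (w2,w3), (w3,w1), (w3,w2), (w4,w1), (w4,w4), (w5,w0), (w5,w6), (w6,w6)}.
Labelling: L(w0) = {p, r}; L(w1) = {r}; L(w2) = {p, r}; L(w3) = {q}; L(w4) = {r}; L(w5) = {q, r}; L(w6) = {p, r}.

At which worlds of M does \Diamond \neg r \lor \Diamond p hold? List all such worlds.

Let φ = \Diamond \neg r \lor \Diamond p. Evaluate φ at each world:
  w0 (successors {w3, w6}): φ is true.
  w1 (successors {w4}): φ is false.
  w2 (successors {w0, w3}): φ is true.
  w3 (successors {w1, w2}): φ is true.
  w4 (successors {w1, w4}): φ is false.
  w5 (successors {w0, w6}): φ is true.
  w6 (successors {w6}): φ is true.
For instance, at w5:
  At w5: \Diamond \neg r is false, \Diamond p is true, so \Diamond \neg r \lor \Diamond p is true.
    At w5: \Diamond \neg r requires \neg r at some successor in {w0, w6}.
      At w0: \neg r is false.
      At w6: \neg r is false.
    So \Diamond \neg r is false at w5.
    At w5: \Diamond p requires p at some successor in {w0, w6}.
      p holds at w0, so \Diamond p is true at w5.
Satisfying worlds: {w0, w2, w3, w5, w6}

w0, w2, w3, w5, w6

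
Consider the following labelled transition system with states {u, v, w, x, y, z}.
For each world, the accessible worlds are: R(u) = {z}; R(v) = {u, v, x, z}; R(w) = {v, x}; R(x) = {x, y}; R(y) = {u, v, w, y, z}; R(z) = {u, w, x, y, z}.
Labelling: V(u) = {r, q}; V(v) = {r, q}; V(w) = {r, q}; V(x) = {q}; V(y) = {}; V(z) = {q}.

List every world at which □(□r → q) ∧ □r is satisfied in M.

Let φ = □(□r → q) ∧ □r. Evaluate φ at each world:
  u (successors {z}): φ is false.
  v (successors {u, v, x, z}): φ is false.
  w (successors {v, x}): φ is false.
  x (successors {x, y}): φ is false.
  y (successors {u, v, w, y, z}): φ is false.
  z (successors {u, w, x, y, z}): φ is false.
For instance, at x:
  At x: □(□r → q) is true, □r is false, so □(□r → q) ∧ □r is false.
    At x: □(□r → q) requires □r → q at every successor {x, y}.
      At x: □r → q is true.
      At y: □r → q is true.
    So □(□r → q) is true at x.
    At x: □r requires r at every successor {x, y}.
      r fails at x, so □r is false at x.
Satisfying worlds: none.

none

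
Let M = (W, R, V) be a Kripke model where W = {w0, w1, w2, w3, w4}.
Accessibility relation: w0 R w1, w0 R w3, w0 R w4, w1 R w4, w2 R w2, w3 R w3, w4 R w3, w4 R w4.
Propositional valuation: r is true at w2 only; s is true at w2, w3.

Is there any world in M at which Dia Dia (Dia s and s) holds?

Yes

Let φ = Dia Dia (Dia s and s). Evaluate φ at each world:
  w0 (successors {w1, w3, w4}): φ is true.
  w1 (successors {w4}): φ is true.
  w2 (successors {w2}): φ is true.
  w3 (successors {w3}): φ is true.
  w4 (successors {w3, w4}): φ is true.
Detail at w0 (witness):
  At w0: Dia Dia (Dia s and s) requires Dia (Dia s and s) at some successor in {w1, w3, w4}.
    Dia (Dia s and s) holds at w3, so Dia Dia (Dia s and s) is true at w0.
      At w3: Dia (Dia s and s) requires Dia s and s at some successor in {w3}.
        Dia s and s holds at w3, so Dia (Dia s and s) is true at w3.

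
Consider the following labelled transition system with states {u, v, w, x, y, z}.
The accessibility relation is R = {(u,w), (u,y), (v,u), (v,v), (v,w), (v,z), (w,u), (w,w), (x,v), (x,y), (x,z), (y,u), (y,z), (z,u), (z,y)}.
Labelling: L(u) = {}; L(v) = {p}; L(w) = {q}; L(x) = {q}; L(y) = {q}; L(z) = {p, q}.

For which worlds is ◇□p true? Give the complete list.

none

Recall that □ψ holds at a world iff ψ holds at every accessible world, and ◇ψ holds iff ψ holds at some accessible world.
Let φ = ◇□p. Evaluate φ at each world:
  u (successors {w, y}): φ is false.
  v (successors {u, v, w, z}): φ is false.
  w (successors {u, w}): φ is false.
  x (successors {v, y, z}): φ is false.
  y (successors {u, z}): φ is false.
  z (successors {u, y}): φ is false.
For instance, at u:
  At u: ◇□p requires □p at some successor in {w, y}.
    At w: □p is false.
    At y: □p is false.
  So ◇□p is false at u.
Satisfying worlds: none.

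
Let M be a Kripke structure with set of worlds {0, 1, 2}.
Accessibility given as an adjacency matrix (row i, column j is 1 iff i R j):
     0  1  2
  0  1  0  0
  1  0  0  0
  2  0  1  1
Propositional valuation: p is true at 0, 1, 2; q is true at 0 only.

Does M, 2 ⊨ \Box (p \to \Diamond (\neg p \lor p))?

At 2: \Box (p \to \Diamond (\neg p \lor p)) requires p \to \Diamond (\neg p \lor p) at every successor {1, 2}.
  p \to \Diamond (\neg p \lor p) fails at 1, so \Box (p \to \Diamond (\neg p \lor p)) is false at 2.
    At 1: p is true, \Diamond (\neg p \lor p) is false, so p \to \Diamond (\neg p \lor p) is false.
      At 1: no accessible worlds, so \Diamond (\neg p \lor p) is false.

No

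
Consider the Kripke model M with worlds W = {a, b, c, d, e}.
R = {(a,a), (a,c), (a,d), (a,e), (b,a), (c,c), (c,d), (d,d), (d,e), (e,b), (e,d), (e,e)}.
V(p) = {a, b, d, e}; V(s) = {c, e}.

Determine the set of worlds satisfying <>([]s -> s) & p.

a, b, d, e

Let φ = <>([]s -> s) & p. Evaluate φ at each world:
  a (successors {a, c, d, e}): φ is true.
  b (successors {a}): φ is true.
  c (successors {c, d}): φ is false.
  d (successors {d, e}): φ is true.
  e (successors {b, d, e}): φ is true.
For instance, at a:
  At a: <>([]s -> s) is true, p is true, so <>([]s -> s) & p is true.
    At a: <>([]s -> s) requires []s -> s at some successor in {a, c, d, e}.
      []s -> s holds at a, so <>([]s -> s) is true at a.
Satisfying worlds: {a, b, d, e}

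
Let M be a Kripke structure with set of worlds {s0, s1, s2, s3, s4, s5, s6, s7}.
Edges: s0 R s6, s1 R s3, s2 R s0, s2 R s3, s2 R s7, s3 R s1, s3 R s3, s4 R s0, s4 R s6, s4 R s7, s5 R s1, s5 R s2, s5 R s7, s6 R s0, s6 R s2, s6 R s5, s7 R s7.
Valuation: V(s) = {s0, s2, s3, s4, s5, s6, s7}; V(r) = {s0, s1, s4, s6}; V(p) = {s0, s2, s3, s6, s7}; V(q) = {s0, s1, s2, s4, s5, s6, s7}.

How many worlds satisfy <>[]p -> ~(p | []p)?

Let φ = <>[]p -> ~(p | []p). Evaluate φ at each world:
  s0 (successors {s6}): φ is true.
  s1 (successors {s3}): φ is true.
  s2 (successors {s0, s3, s7}): φ is false.
  s3 (successors {s1, s3}): φ is false.
  s4 (successors {s0, s6, s7}): φ is false.
  s5 (successors {s1, s2, s7}): φ is true.
  s6 (successors {s0, s2, s5}): φ is false.
  s7 (successors {s7}): φ is false.
For instance, at s5:
  At s5: <>[]p is true, ~(p | []p) is true, so <>[]p -> ~(p | []p) is true.
    At s5: <>[]p requires []p at some successor in {s1, s2, s7}.
      []p holds at s1, so <>[]p is true at s5.
    At s5: p | []p is false, so ~(p | []p) is true.
      At s5: p is false, []p is false, so p | []p is false.
Satisfying worlds: {s0, s1, s5}

3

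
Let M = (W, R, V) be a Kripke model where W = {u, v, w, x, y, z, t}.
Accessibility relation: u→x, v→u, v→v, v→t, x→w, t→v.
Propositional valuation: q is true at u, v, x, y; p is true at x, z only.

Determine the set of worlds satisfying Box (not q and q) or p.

w, x, y, z

Let φ = Box (not q and q) or p. Evaluate φ at each world:
  u (successors {x}): φ is false.
  v (successors {u, v, t}): φ is false.
  w (successors ∅): φ is true.
  x (successors {w}): φ is true.
  y (successors ∅): φ is true.
  z (successors ∅): φ is true.
  t (successors {v}): φ is false.
For instance, at v:
  At v: Box (not q and q) is false, p is false, so Box (not q and q) or p is false.
    At v: Box (not q and q) requires not q and q at every successor {u, v, t}.
      not q and q fails at u, so Box (not q and q) is false at v.
Satisfying worlds: {w, x, y, z}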